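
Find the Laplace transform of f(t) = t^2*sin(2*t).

L{sin(2t)} = 2/(s^2 + 4).
Then apply L{t^2·g(t)} = (-1)^2 d^2/ds^2[H(s)] with H(s) = 2/(s^2 + 4):
differentiating 2 times and applying the sign gives 4*(3*s^2 - 4)/(s^2 + 4)^3.

4*(3*s^2 - 4)/(s^2 + 4)^3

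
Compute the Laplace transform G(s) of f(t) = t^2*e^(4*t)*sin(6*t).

L{sin(6t)} = 6/(s^2 + 36).
Multiplying by e^(4t) shifts s → s - 4, so L{e^(4*t)*sin(6*t)} = 6/((s - 4)^2 + 36).
Then apply L{t^2·g(t)} = (-1)^2 d^2/ds^2[H(s)] with H(s) = 6/((s - 4)^2 + 36):
differentiating 2 times and applying the sign gives 36*(s^2 - 8*s + 4)/(s^2 - 8*s + 52)^3.

G(s) = 36*(s^2 - 8*s + 4)/(s^2 - 8*s + 52)^3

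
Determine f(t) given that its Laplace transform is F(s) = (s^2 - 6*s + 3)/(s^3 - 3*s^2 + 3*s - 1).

f(t) = -t^2*exp(t) - 4*t*exp(t) + exp(t)

Factor the denominator: s^3 - 3*s^2 + 3*s - 1 = (s - 1)^3.
Partial fraction decomposition gives [1/(s - 1)] + [-4/(s - 1)^2] + [-2/(s - 1)^3].
Invert each term: 1/(s - 1) ↔ e^(t); -4/(s - 1)^2 ↔ -4t·e^(t); -2/(s - 1)^3 ↔ (-1)t^2·e^(t).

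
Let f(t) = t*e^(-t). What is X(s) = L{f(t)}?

X(s) = (s + 1)^(-2)

L{e^(-t)} = 1/(s + 1).
Then apply L{t·g(t)} = -d/ds[G(s)] with G(s) = 1/(s + 1):
differentiating 1 time and applying the sign gives (s + 1)^(-2).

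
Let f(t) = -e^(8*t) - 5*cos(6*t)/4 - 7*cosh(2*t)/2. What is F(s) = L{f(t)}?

By linearity of the Laplace transform, transform each term separately.
(-7/2)·[L{cosh(2t)} = s/(s^2 - 4)]; (-5/4)·[L{cos(6t)} = s/(s^2 + 36)]; (-1)·[L{e^(8t)} = 1/(s - 8)].

F(s) = -5*s/(4*(s^2 + 36)) - 7*s/(2*(s^2 - 4)) - 1/(s - 8)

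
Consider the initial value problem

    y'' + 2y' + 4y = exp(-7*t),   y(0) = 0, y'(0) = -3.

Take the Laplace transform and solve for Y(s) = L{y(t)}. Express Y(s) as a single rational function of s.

Apply the Laplace transform to the equation.
With L{y''} = s^2 Y - s·y(0) - y'(0) and L{y'} = sY - y(0), with y(0) = 0, y'(0) = -3: the LHS transforms to (s^2 + 2*s + 4)Y - (-3).
The right side is L{exp(-7*t)} = 1/(s + 7).
So (s^2 + 2*s + 4)Y = 1/(s + 7) + (-3).
Solve for Y(s) and write it as one ratio of polynomials.

Y(s) = (-3*s - 20)/(s^3 + 9*s^2 + 18*s + 28)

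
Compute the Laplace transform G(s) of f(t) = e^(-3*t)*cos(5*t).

L{cos(5t)} = s/(s^2 + 25).
By the first shifting theorem, multiplying by e^(-3t) replaces s with s + 3.

G(s) = (s + 3)/((s + 3)^2 + 25)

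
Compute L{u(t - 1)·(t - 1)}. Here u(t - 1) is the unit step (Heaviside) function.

By the second shifting theorem, L{u(t - c)·g(t - c)} = e^(-cs)·G(s) with c = 1 and G(s) = L{g(t)}.
L{t} = 1!/s^2 = 1/s^2.

exp(-s)/s^2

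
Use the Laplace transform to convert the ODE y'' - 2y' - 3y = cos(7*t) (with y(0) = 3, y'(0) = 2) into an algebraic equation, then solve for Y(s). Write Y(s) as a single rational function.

Y(s) = (3*s^3 - 4*s^2 + 148*s - 196)/(s^4 - 2*s^3 + 46*s^2 - 98*s - 147)

Laplace-transform each side.
The derivative rules (L{y''} = s^2 Y - s·y(0) - y'(0) and L{y'} = sY - y(0), with y(0) = 3, y'(0) = 2) turn the left side into (s^2 - 2*s - 3)Y - (3*s - 4).
The right side is L{cos(7*t)} = s/(s^2 + 49).
So (s^2 - 2*s - 3)Y = s/(s^2 + 49) + (3*s - 4).
Divide through and combine into a single rational function.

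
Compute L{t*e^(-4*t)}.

L{t} = 1!/s^2 = 1/s^2.
By the first shifting theorem, multiplying by e^(-4t) replaces s with s + 4.

(s + 4)^(-2)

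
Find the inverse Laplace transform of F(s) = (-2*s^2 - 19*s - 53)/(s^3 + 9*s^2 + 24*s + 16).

3*t*exp(-4*t) - 4*exp(-t) + 2*exp(-4*t)

Factor the denominator: s^3 + 9*s^2 + 24*s + 16 = (s + 1)*(s + 4)^2.
Partial fraction decomposition gives [2/(s + 4)] + [3/(s + 4)^2] + [-4/(s + 1)].
Invert each term: 2/(s + 4) ↔ 2e^(-4t); 3/(s + 4)^2 ↔ 3t·e^(-4t); -4/(s + 1) ↔ -4e^(-t).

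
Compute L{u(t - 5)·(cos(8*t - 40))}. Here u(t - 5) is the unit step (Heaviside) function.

s*exp(-5*s)/(s^2 + 64)

By the second shifting theorem, L{u(t - c)·g(t - c)} = e^(-cs)·G(s) with c = 5 and G(s) = L{g(t)}.
L{cos(8t)} = s/(s^2 + 64).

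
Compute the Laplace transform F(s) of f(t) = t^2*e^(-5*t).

L{e^(-5t)} = 1/(s + 5).
Then apply L{t^2·g(t)} = (-1)^2 d^2/ds^2[G(s)] with G(s) = 1/(s + 5):
differentiating 2 times and applying the sign gives 2/(s + 5)^3.

F(s) = 2/(s + 5)^3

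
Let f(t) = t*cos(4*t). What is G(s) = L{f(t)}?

L{cos(4t)} = s/(s^2 + 16).
Then apply L{t·g(t)} = -d/ds[H(s)] with H(s) = s/(s^2 + 16):
differentiating 1 time and applying the sign gives (s - 4)*(s + 4)/(s^2 + 16)^2.

G(s) = (s - 4)*(s + 4)/(s^2 + 16)^2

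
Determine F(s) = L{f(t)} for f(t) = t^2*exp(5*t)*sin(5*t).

L{sin(5t)} = 5/(s^2 + 25).
Multiplying by e^(5t) shifts s → s - 5, so L{exp(5*t)*sin(5*t)} = 5/((s - 5)^2 + 25).
Then apply L{t^2·g(t)} = (-1)^2 d^2/ds^2[G(s)] with G(s) = 5/((s - 5)^2 + 25):
differentiating 2 times and applying the sign gives 10*(3*s^2 - 30*s + 50)/(s^2 - 10*s + 50)^3.

F(s) = 10*(3*s^2 - 30*s + 50)/(s^2 - 10*s + 50)^3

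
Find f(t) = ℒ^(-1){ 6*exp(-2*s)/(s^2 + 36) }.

f(t) = Heaviside(t - 2)*(sin(6*t - 12))

The factor e^(-2s) signals a time shift by c = 2 (second shifting theorem).
L{sin(6t)} = 6/(s^2 + 36), so L^-1{6/(s^2 + 36)} = sin(6*t).
Hence the inverse is u(t - 2) times that function evaluated at t - 2.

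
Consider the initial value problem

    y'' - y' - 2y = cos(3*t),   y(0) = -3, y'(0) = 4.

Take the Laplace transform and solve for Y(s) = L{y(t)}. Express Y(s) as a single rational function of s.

Y(s) = (-3*s^3 + 7*s^2 - 26*s + 63)/(s^4 - s^3 + 7*s^2 - 9*s - 18)

Transform both sides with L{·}.
The derivative rules (L{y''} = s^2 Y - s·y(0) - y'(0) and L{y'} = sY - y(0), with y(0) = -3, y'(0) = 4) turn the left side into (s^2 - s - 2)Y - (-3*s + 7).
The right side is L{cos(3*t)} = s/(s^2 + 9).
So (s^2 - s - 2)Y = s/(s^2 + 9) + (-3*s + 7).
Divide through and combine into a single rational function.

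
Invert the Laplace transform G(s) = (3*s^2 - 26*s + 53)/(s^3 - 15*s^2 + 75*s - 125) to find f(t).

Factor the denominator: s^3 - 15*s^2 + 75*s - 125 = (s - 5)^3.
Partial fraction decomposition gives [3/(s - 5)] + [4/(s - 5)^2] + [-2/(s - 5)^3].
Invert each term: 3/(s - 5) ↔ 3e^(5t); 4/(s - 5)^2 ↔ 4t·e^(5t); -2/(s - 5)^3 ↔ (-1)t^2·e^(5t).

f(t) = -t^2*exp(5*t) + 4*t*exp(5*t) + 3*exp(5*t)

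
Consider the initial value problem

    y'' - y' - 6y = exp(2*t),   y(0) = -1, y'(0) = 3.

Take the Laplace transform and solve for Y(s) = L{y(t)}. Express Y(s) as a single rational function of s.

Laplace-transform each side.
With L{y''} = s^2 Y - s·y(0) - y'(0) and L{y'} = sY - y(0), with y(0) = -1, y'(0) = 3: the LHS transforms to (s^2 - s - 6)Y - (-s + 4).
The right side is L{exp(2*t)} = 1/(s - 2).
So (s^2 - s - 6)Y = 1/(s - 2) + (-s + 4).
Divide through and combine into a single rational function.

Y(s) = (-s^2 + 6*s - 7)/(s^3 - 3*s^2 - 4*s + 12)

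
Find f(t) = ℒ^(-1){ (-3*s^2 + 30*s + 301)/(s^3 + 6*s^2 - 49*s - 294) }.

f(t) = 2*exp(7*t) - exp(-6*t) - 4*exp(-7*t)

Factor the denominator: s^3 + 6*s^2 - 49*s - 294 = (s - 7)*(s + 6)*(s + 7).
Partial fraction decomposition gives [-1/(s + 6)] + [-4/(s + 7)] + [2/(s - 7)].
Invert each term: -1/(s + 6) ↔ -e^(-6t); -4/(s + 7) ↔ -4e^(-7t); 2/(s - 7) ↔ 2e^(7t).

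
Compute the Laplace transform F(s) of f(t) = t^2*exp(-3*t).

L{e^(-3t)} = 1/(s + 3).
Then apply L{t^2·g(t)} = (-1)^2 d^2/ds^2[G(s)] with G(s) = 1/(s + 3):
differentiating 2 times and applying the sign gives 2/(s + 3)^3.

F(s) = 2/(s + 3)^3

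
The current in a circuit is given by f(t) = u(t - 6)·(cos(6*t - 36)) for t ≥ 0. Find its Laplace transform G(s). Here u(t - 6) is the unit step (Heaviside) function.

G(s) = s*exp(-6*s)/(s^2 + 36)

By the second shifting theorem, L{u(t - c)·g(t - c)} = e^(-cs)·H(s) with c = 6 and H(s) = L{g(t)}.
L{cos(6t)} = s/(s^2 + 36).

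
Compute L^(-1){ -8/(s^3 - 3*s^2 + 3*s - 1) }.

-4*t^2*exp(t)

Rewrite the denominator: s^3 - 3*s^2 + 3*s - 1 = (s - 1)^3.
The form in (s - 1) signals a first-shifting-theorem factor e^(t).
Since L{t^2} = 2!/s^3 = 2/s^3, the inverse is t^2*e^(t), scaled by -4.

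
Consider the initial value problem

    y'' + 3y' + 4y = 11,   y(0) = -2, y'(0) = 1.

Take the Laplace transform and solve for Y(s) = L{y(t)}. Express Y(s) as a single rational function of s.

Apply the Laplace transform to the equation.
With L{y''} = s^2 Y - s·y(0) - y'(0) and L{y'} = sY - y(0), with y(0) = -2, y'(0) = 1: the LHS transforms to (s^2 + 3*s + 4)Y - (-2*s - 5).
The right side is L{11} = 11/s.
So (s^2 + 3*s + 4)Y = 11/s + (-2*s - 5).
Divide through and combine into a single rational function.

Y(s) = (-2*s^2 - 5*s + 11)/(s^3 + 3*s^2 + 4*s)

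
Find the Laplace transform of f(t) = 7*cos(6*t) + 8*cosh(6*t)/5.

7*s/(s^2 + 36) + 8*s/(5*(s^2 - 36))

Apply the Laplace transform termwise.
(8/5)·[L{cosh(6t)} = s/(s^2 - 36)]; (7)·[L{cos(6t)} = s/(s^2 + 36)].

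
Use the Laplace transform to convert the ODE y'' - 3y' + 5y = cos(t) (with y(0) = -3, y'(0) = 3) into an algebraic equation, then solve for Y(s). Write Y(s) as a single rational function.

Y(s) = (-3*s^3 + 12*s^2 - 2*s + 12)/(s^4 - 3*s^3 + 6*s^2 - 3*s + 5)

Take the Laplace transform of both sides.
Using L{y''} = s^2 Y - s·y(0) - y'(0) and L{y'} = sY - y(0), with y(0) = -3, y'(0) = 3, the left side becomes (s^2 - 3*s + 5)Y - (-3*s + 12).
The right side is L{cos(t)} = s/(s^2 + 1).
So (s^2 - 3*s + 5)Y = s/(s^2 + 1) + (-3*s + 12).
Divide through and combine into a single rational function.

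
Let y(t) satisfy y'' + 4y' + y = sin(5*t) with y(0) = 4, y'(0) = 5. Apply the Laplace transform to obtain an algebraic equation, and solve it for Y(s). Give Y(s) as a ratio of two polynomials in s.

Laplace-transform each side.
With L{y''} = s^2 Y - s·y(0) - y'(0) and L{y'} = sY - y(0), with y(0) = 4, y'(0) = 5: the LHS transforms to (s^2 + 4*s + 1)Y - (4*s + 21).
The right side is L{sin(5*t)} = 5/(s^2 + 25).
So (s^2 + 4*s + 1)Y = 5/(s^2 + 25) + (4*s + 21).
Divide through and combine into a single rational function.

Y(s) = (4*s^3 + 21*s^2 + 100*s + 530)/(s^4 + 4*s^3 + 26*s^2 + 100*s + 25)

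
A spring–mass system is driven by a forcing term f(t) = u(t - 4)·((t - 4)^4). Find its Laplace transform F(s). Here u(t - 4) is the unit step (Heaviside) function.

F(s) = 24*exp(-4*s)/s^5

By the second shifting theorem, L{u(t - c)·g(t - c)} = e^(-cs)·G(s) with c = 4 and G(s) = L{g(t)}.
L{t^4} = 4!/s^5 = 24/s^5.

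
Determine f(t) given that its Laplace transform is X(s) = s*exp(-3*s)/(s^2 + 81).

The factor e^(-3s) signals a time shift by c = 3 (second shifting theorem).
L{cos(9t)} = s/(s^2 + 81), so L^-1{s/(s^2 + 81)} = cos(9*t).
Hence the inverse is u(t - 3) times that function evaluated at t - 3.

f(t) = Heaviside(t - 3)*(cos(9*t - 27))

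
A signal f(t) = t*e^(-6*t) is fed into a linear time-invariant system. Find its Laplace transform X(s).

X(s) = (s + 6)^(-2)

L{t} = 1!/s^2 = 1/s^2.
By the first shifting theorem, multiplying by e^(-6t) replaces s with s + 6.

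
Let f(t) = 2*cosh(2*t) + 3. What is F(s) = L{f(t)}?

The transform is linear, so treat each term independently.
L{3} = 3/s; (2)·[L{cosh(2t)} = s/(s^2 - 4)].

F(s) = 2*s/(s^2 - 4) + 3/s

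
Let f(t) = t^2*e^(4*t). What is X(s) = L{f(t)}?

L{t^2} = 2!/s^3 = 2/s^3.
By the first shifting theorem, multiplying by e^(4t) replaces s with s - 4.

X(s) = 2/(s - 4)^3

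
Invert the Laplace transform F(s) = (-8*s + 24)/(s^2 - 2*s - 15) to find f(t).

Factor the denominator: s^2 - 2*s - 15 = (s - 5)*(s + 3).
Partial fraction decomposition gives [-2/(s - 5)] + [-6/(s + 3)].
Invert each term: -2/(s - 5) ↔ -2e^(5t); -6/(s + 3) ↔ -6e^(-3t).

f(t) = -2*exp(5*t) - 6*exp(-3*t)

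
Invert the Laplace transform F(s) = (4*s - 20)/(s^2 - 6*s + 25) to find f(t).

Complete the square in the denominator: s^2 - 6*s + 25 = (s - 3)^2 + 4^2.
Split the numerator to match: 4*s - 20 = 4·(s - 3) - 2·4.
Invert each term: 4·(s - 3)/((s - 3)^2 + 16) ↔ 4e^(3t)cos(4t); -2·4/((s - 3)^2 + 16) ↔ -2e^(3t)sin(4t).

f(t) = -2*exp(3*t)*sin(4*t) + 4*exp(3*t)*cos(4*t)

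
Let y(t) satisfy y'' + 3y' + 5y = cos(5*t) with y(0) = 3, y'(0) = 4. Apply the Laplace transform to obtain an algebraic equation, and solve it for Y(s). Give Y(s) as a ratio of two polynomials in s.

Laplace-transform each side.
With L{y''} = s^2 Y - s·y(0) - y'(0) and L{y'} = sY - y(0), with y(0) = 3, y'(0) = 4: the LHS transforms to (s^2 + 3*s + 5)Y - (3*s + 13).
The right side is L{cos(5*t)} = s/(s^2 + 25).
So (s^2 + 3*s + 5)Y = s/(s^2 + 25) + (3*s + 13).
Solve for Y(s) and write it as one ratio of polynomials.

Y(s) = (3*s^3 + 13*s^2 + 76*s + 325)/(s^4 + 3*s^3 + 30*s^2 + 75*s + 125)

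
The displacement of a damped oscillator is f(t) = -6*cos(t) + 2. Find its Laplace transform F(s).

F(s) = -6*s/(s^2 + 1) + 2/s

Apply the Laplace transform termwise.
(-6)·[L{cos(t)} = s/(s^2 + 1)]; L{2} = 2/s.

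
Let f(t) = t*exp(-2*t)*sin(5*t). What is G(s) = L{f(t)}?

G(s) = 10*(s + 2)/(s^2 + 4*s + 29)^2

L{sin(5t)} = 5/(s^2 + 25).
Multiplying by e^(-2t) shifts s → s + 2, so L{exp(-2*t)*sin(5*t)} = 5/((s + 2)^2 + 25).
Then apply L{t·g(t)} = -d/ds[H(s)] with H(s) = 5/((s + 2)^2 + 25):
differentiating 1 time and applying the sign gives 10*(s + 2)/(s^2 + 4*s + 29)^2.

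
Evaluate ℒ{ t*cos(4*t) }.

L{cos(4t)} = s/(s^2 + 16).
Then apply L{t·g(t)} = -d/ds[G(s)] with G(s) = s/(s^2 + 16):
differentiating 1 time and applying the sign gives (s - 4)*(s + 4)/(s^2 + 16)^2.

(s - 4)*(s + 4)/(s^2 + 16)^2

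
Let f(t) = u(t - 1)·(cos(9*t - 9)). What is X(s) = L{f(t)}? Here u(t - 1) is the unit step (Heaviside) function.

By the second shifting theorem, L{u(t - c)·g(t - c)} = e^(-cs)·G(s) with c = 1 and G(s) = L{g(t)}.
L{cos(9t)} = s/(s^2 + 81).

X(s) = s*exp(-s)/(s^2 + 81)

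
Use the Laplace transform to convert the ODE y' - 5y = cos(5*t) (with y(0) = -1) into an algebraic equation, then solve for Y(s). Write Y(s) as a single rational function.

Apply the Laplace transform to the equation.
With L{y'} = sY - y(0) = sY - (-1): the LHS transforms to (s - 5)Y - (-1).
The right side is L{cos(5*t)} = s/(s^2 + 25).
So (s - 5)Y = s/(s^2 + 25) + (-1).
Divide through and combine into a single rational function.

Y(s) = (-s^2 + s - 25)/(s^3 - 5*s^2 + 25*s - 125)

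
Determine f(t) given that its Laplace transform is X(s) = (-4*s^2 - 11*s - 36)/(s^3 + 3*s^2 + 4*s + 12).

f(t) = -4*sin(2*t) - cos(2*t) - 3*exp(-3*t)

Factor the denominator: s^3 + 3*s^2 + 4*s + 12 = (s + 3)*(s^2 + 4).
Partial fraction decomposition gives [-3/(s + 3)] + [-s/(s^2 + 4)] + [-8/(s^2 + 4)].
Invert each term: -3/(s + 3) ↔ -3e^(-3t); -1·s/(s^2 + 4) ↔ -cos(2t); -4·2/(s^2 + 4) ↔ -4sin(2t).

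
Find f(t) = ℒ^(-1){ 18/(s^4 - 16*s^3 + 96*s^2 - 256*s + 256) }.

Rewrite the denominator: s^4 - 16*s^3 + 96*s^2 - 256*s + 256 = (s - 4)^4.
The form in (s - 4) signals a first-shifting-theorem factor e^(4t).
Since L{t^3} = 3!/s^4 = 6/s^4, the inverse is t^3*exp(4*t), scaled by 3.

f(t) = 3*t^3*exp(4*t)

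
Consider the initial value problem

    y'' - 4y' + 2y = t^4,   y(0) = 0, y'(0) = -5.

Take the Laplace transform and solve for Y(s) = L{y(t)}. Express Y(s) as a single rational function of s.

Y(s) = (-5*s^5 + 24)/(s^7 - 4*s^6 + 2*s^5)

Transform both sides with L{·}.
The derivative rules (L{y''} = s^2 Y - s·y(0) - y'(0) and L{y'} = sY - y(0), with y(0) = 0, y'(0) = -5) turn the left side into (s^2 - 4*s + 2)Y - (-5).
The right side is L{t^4} = 24/s^5.
So (s^2 - 4*s + 2)Y = 24/s^5 + (-5).
Solve for Y(s) and write it as one ratio of polynomials.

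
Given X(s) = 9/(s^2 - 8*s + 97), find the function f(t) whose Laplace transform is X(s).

Rewrite the denominator: s^2 - 8*s + 97 = (s - 4)^2 + 81.
The form in (s - 4) signals a first-shifting-theorem factor e^(4t).
Since L{sin(9t)} = 9/(s^2 + 81), the inverse is e^(4*t)*sin(9*t).

f(t) = exp(4*t)*sin(9*t)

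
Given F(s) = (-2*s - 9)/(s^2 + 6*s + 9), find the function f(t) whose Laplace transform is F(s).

Factor the denominator: s^2 + 6*s + 9 = (s + 3)^2.
Partial fraction decomposition gives [-2/(s + 3)] + [-3/(s + 3)^2].
Invert each term: -2/(s + 3) ↔ -2e^(-3t); -3/(s + 3)^2 ↔ -3t·e^(-3t).

f(t) = -3*t*exp(-3*t) - 2*exp(-3*t)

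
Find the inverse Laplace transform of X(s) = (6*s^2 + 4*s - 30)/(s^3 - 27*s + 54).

Factor the denominator: s^3 - 27*s + 54 = (s - 3)^2*(s + 6).
Partial fraction decomposition gives [4/(s - 3)] + [4/(s - 3)^2] + [2/(s + 6)].
Invert each term: 4/(s - 3) ↔ 4e^(3t); 4/(s - 3)^2 ↔ 4t·e^(3t); 2/(s + 6) ↔ 2e^(-6t).

4*t*exp(3*t) + 4*exp(3*t) + 2*exp(-6*t)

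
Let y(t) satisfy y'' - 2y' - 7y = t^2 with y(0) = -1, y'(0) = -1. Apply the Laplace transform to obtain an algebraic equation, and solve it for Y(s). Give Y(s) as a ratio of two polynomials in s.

Y(s) = (-s^4 + s^3 + 2)/(s^5 - 2*s^4 - 7*s^3)

Take the Laplace transform of both sides.
The derivative rules (L{y''} = s^2 Y - s·y(0) - y'(0) and L{y'} = sY - y(0), with y(0) = -1, y'(0) = -1) turn the left side into (s^2 - 2*s - 7)Y - (-s + 1).
The right side is L{t^2} = 2/s^3.
So (s^2 - 2*s - 7)Y = 2/s^3 + (-s + 1).
Divide through and combine into a single rational function.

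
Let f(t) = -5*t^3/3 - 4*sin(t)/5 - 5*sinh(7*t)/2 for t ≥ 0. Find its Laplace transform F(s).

F(s) = -4/(5*(s^2 + 1)) - 35/(2*(s^2 - 49)) - 10/s^4

Apply the Laplace transform termwise.
(-5/3)·[L{t^3} = 3!/s^4 = 6/s^4]; (-4/5)·[L{sin(t)} = 1/(s^2 + 1)]; (-5/2)·[L{sinh(7t)} = 7/(s^2 - 49)].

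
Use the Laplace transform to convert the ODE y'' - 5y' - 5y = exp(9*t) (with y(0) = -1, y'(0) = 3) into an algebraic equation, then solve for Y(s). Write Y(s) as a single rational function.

Y(s) = (-s^2 + 17*s - 71)/(s^3 - 14*s^2 + 40*s + 45)

Laplace-transform each side.
Using L{y''} = s^2 Y - s·y(0) - y'(0) and L{y'} = sY - y(0), with y(0) = -1, y'(0) = 3, the left side becomes (s^2 - 5*s - 5)Y - (-s + 8).
The right side is L{exp(9*t)} = 1/(s - 9).
So (s^2 - 5*s - 5)Y = 1/(s - 9) + (-s + 8).
Divide through and combine into a single rational function.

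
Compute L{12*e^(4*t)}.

12/(s - 4)

L{12} = 12/s.
By the first shifting theorem, multiplying by e^(4t) replaces s with s - 4.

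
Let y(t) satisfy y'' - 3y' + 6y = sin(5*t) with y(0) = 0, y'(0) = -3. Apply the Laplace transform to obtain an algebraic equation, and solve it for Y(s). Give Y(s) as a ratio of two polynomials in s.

Y(s) = (-3*s^2 - 70)/(s^4 - 3*s^3 + 31*s^2 - 75*s + 150)

Take the Laplace transform of both sides.
The derivative rules (L{y''} = s^2 Y - s·y(0) - y'(0) and L{y'} = sY - y(0), with y(0) = 0, y'(0) = -3) turn the left side into (s^2 - 3*s + 6)Y - (-3).
The right side is L{sin(5*t)} = 5/(s^2 + 25).
So (s^2 - 3*s + 6)Y = 5/(s^2 + 25) + (-3).
Divide through and combine into a single rational function.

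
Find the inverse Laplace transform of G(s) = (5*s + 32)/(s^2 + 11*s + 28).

4*exp(-4*t) + exp(-7*t)

Factor the denominator: s^2 + 11*s + 28 = (s + 4)*(s + 7).
Partial fraction decomposition gives [1/(s + 7)] + [4/(s + 4)].
Invert each term: 1/(s + 7) ↔ e^(-7t); 4/(s + 4) ↔ 4e^(-4t).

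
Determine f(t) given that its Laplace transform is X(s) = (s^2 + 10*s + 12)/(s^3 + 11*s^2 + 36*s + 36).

f(t) = -exp(-2*t) + 3*exp(-3*t) - exp(-6*t)

Factor the denominator: s^3 + 11*s^2 + 36*s + 36 = (s + 2)*(s + 3)*(s + 6).
Partial fraction decomposition gives [-1/(s + 6)] + [3/(s + 3)] + [-1/(s + 2)].
Invert each term: -1/(s + 6) ↔ -e^(-6t); 3/(s + 3) ↔ 3e^(-3t); -1/(s + 2) ↔ -e^(-2t).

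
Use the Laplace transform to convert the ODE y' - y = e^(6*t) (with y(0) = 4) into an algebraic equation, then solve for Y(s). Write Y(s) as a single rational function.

Y(s) = (4*s - 23)/(s^2 - 7*s + 6)

Apply the Laplace transform to the equation.
The derivative rules (L{y'} = sY - y(0) = sY - 4) turn the left side into (s - 1)Y - (4).
The right side is L{e^(6*t)} = 1/(s - 6).
So (s - 1)Y = 1/(s - 6) + (4).
Solve for Y(s) and write it as one ratio of polynomials.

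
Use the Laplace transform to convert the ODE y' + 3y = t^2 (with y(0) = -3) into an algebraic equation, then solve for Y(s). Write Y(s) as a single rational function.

Y(s) = (-3*s^3 + 2)/(s^4 + 3*s^3)

Apply the Laplace transform to the equation.
With L{y'} = sY - y(0) = sY - (-3): the LHS transforms to (s + 3)Y - (-3).
The right side is L{t^2} = 2/s^3.
So (s + 3)Y = 2/s^3 + (-3).
Divide through and combine into a single rational function.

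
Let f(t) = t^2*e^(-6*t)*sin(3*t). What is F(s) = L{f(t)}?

L{sin(3t)} = 3/(s^2 + 9).
Multiplying by e^(-6t) shifts s → s + 6, so L{e^(-6*t)*sin(3*t)} = 3/((s + 6)^2 + 9).
Then apply L{t^2·g(t)} = (-1)^2 d^2/ds^2[G(s)] with G(s) = 3/((s + 6)^2 + 9):
differentiating 2 times and applying the sign gives 18*(s^2 + 12*s + 33)/(s^2 + 12*s + 45)^3.

F(s) = 18*(s^2 + 12*s + 33)/(s^2 + 12*s + 45)^3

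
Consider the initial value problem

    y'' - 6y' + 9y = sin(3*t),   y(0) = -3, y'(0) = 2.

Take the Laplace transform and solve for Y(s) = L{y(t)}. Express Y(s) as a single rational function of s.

Y(s) = (-3*s^3 + 20*s^2 - 27*s + 183)/(s^4 - 6*s^3 + 18*s^2 - 54*s + 81)

Transform both sides with L{·}.
Using L{y''} = s^2 Y - s·y(0) - y'(0) and L{y'} = sY - y(0), with y(0) = -3, y'(0) = 2, the left side becomes (s^2 - 6*s + 9)Y - (-3*s + 20).
The right side is L{sin(3*t)} = 3/(s^2 + 9).
So (s^2 - 6*s + 9)Y = 3/(s^2 + 9) + (-3*s + 20).
Solve for Y(s) and write it as one ratio of polynomials.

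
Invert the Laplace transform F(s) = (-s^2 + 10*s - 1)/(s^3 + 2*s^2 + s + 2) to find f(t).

Factor the denominator: s^3 + 2*s^2 + s + 2 = (s + 2)*(s^2 + 1).
Partial fraction decomposition gives [-5/(s + 2)] + [4*s/(s^2 + 1)] + [2/(s^2 + 1)].
Invert each term: -5/(s + 2) ↔ -5e^(-2t); 4·s/(s^2 + 1) ↔ 4cos(t); 2·1/(s^2 + 1) ↔ 2sin(t).

f(t) = 2*sin(t) + 4*cos(t) - 5*exp(-2*t)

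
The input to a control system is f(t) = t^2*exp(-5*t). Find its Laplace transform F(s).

L{e^(-5t)} = 1/(s + 5).
Then apply L{t^2·g(t)} = (-1)^2 d^2/ds^2[G(s)] with G(s) = 1/(s + 5):
differentiating 2 times and applying the sign gives 2/(s + 5)^3.

F(s) = 2/(s + 5)^3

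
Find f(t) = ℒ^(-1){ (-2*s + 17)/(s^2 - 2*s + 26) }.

Complete the square in the denominator: s^2 - 2*s + 26 = (s - 1)^2 + 5^2.
Split the numerator to match: -2*s + 17 = -2·(s - 1) + 3·5.
Invert each term: -2·(s - 1)/((s - 1)^2 + 25) ↔ -2e^(t)cos(5t); 3·5/((s - 1)^2 + 25) ↔ 3e^(t)sin(5t).

f(t) = 3*exp(t)*sin(5*t) - 2*exp(t)*cos(5*t)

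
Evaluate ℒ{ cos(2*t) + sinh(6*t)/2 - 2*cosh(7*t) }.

s/(s^2 + 4) - 2*s/(s^2 - 49) + 3/(s^2 - 36)

Apply the Laplace transform termwise.
(-2)·[L{cosh(7t)} = s/(s^2 - 49)]; (1/2)·[L{sinh(6t)} = 6/(s^2 - 36)]; L{cos(2t)} = s/(s^2 + 4).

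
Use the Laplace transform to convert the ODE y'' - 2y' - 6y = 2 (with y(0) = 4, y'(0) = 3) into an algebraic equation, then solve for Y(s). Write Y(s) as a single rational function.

Y(s) = (4*s^2 - 5*s + 2)/(s^3 - 2*s^2 - 6*s)

Transform both sides with L{·}.
With L{y''} = s^2 Y - s·y(0) - y'(0) and L{y'} = sY - y(0), with y(0) = 4, y'(0) = 3: the LHS transforms to (s^2 - 2*s - 6)Y - (4*s - 5).
The right side is L{2} = 2/s.
So (s^2 - 2*s - 6)Y = 2/s + (4*s - 5).
Solve for Y(s) and write it as one ratio of polynomials.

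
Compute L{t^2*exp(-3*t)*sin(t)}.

2*(3*s^2 + 18*s + 26)/(s^2 + 6*s + 10)^3

L{sin(t)} = 1/(s^2 + 1).
Multiplying by e^(-3t) shifts s → s + 3, so L{exp(-3*t)*sin(t)} = 1/((s + 3)^2 + 1).
Then apply L{t^2·g(t)} = (-1)^2 d^2/ds^2[G(s)] with G(s) = 1/((s + 3)^2 + 1):
differentiating 2 times and applying the sign gives 2*(3*s^2 + 18*s + 26)/(s^2 + 6*s + 10)^3.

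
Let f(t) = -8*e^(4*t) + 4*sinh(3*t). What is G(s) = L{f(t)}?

The transform is linear, so treat each term independently.
(-8)·[L{e^(4t)} = 1/(s - 4)]; (4)·[L{sinh(3t)} = 3/(s^2 - 9)].

G(s) = 12/(s^2 - 9) - 8/(s - 4)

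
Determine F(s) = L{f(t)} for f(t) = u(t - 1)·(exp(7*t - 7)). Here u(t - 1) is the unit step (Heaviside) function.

By the second shifting theorem, L{u(t - c)·g(t - c)} = e^(-cs)·G(s) with c = 1 and G(s) = L{g(t)}.
L{e^(7t)} = 1/(s - 7).

F(s) = exp(-s)/(s - 7)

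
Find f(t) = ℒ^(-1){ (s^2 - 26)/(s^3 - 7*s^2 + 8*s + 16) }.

f(t) = -2*t*exp(4*t) + 2*exp(4*t) - exp(-t)

Factor the denominator: s^3 - 7*s^2 + 8*s + 16 = (s - 4)^2*(s + 1).
Partial fraction decomposition gives [2/(s - 4)] + [-2/(s - 4)^2] + [-1/(s + 1)].
Invert each term: 2/(s - 4) ↔ 2e^(4t); -2/(s - 4)^2 ↔ -2t·e^(4t); -1/(s + 1) ↔ -e^(-t).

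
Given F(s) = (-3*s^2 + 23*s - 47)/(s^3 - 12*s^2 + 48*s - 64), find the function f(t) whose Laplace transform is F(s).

Factor the denominator: s^3 - 12*s^2 + 48*s - 64 = (s - 4)^3.
Partial fraction decomposition gives [-3/(s - 4)] + [-1/(s - 4)^2] + [-3/(s - 4)^3].
Invert each term: -3/(s - 4) ↔ -3e^(4t); -1/(s - 4)^2 ↔ -t·e^(4t); -3/(s - 4)^3 ↔ (-3/2)t^2·e^(4t).

f(t) = -3*t^2*exp(4*t)/2 - t*exp(4*t) - 3*exp(4*t)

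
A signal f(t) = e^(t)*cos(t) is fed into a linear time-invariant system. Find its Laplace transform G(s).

G(s) = (s - 1)/((s - 1)^2 + 1)

L{cos(t)} = s/(s^2 + 1).
By the first shifting theorem, multiplying by e^(t) replaces s with s - 1.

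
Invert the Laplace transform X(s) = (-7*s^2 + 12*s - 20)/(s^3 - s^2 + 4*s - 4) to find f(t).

f(t) = -3*exp(t) + 4*sin(2*t) - 4*cos(2*t)

Factor the denominator: s^3 - s^2 + 4*s - 4 = (s - 1)*(s^2 + 4).
Partial fraction decomposition gives [-3/(s - 1)] + [-4*s/(s^2 + 4)] + [8/(s^2 + 4)].
Invert each term: -3/(s - 1) ↔ -3e^(t); -4·s/(s^2 + 4) ↔ -4cos(2t); 4·2/(s^2 + 4) ↔ 4sin(2t).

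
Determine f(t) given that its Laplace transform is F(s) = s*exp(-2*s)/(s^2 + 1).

f(t) = Heaviside(t - 2)*(cos(t - 2))

The factor e^(-2s) signals a time shift by c = 2 (second shifting theorem).
L{cos(t)} = s/(s^2 + 1), so L^-1{s/(s^2 + 1)} = cos(t).
Hence the inverse is u(t - 2) times that function evaluated at t - 2.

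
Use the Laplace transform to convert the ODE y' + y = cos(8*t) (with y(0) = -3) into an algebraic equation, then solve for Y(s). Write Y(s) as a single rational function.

Take the Laplace transform of both sides.
Using L{y'} = sY - y(0) = sY - (-3), the left side becomes (s + 1)Y - (-3).
The right side is L{cos(8*t)} = s/(s^2 + 64).
So (s + 1)Y = s/(s^2 + 64) + (-3).
Solve for Y(s) and write it as one ratio of polynomials.

Y(s) = (-3*s^2 + s - 192)/(s^3 + s^2 + 64*s + 64)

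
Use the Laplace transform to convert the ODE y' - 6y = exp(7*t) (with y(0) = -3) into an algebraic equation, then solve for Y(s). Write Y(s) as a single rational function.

Take the Laplace transform of both sides.
The derivative rules (L{y'} = sY - y(0) = sY - (-3)) turn the left side into (s - 6)Y - (-3).
The right side is L{exp(7*t)} = 1/(s - 7).
So (s - 6)Y = 1/(s - 7) + (-3).
Isolate Y and clear denominators.

Y(s) = (-3*s + 22)/(s^2 - 13*s + 42)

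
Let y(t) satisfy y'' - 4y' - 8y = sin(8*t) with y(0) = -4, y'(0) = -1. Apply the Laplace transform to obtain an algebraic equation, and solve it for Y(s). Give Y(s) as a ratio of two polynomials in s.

Y(s) = (-4*s^3 + 15*s^2 - 256*s + 968)/(s^4 - 4*s^3 + 56*s^2 - 256*s - 512)

Take the Laplace transform of both sides.
With L{y''} = s^2 Y - s·y(0) - y'(0) and L{y'} = sY - y(0), with y(0) = -4, y'(0) = -1: the LHS transforms to (s^2 - 4*s - 8)Y - (-4*s + 15).
The right side is L{sin(8*t)} = 8/(s^2 + 64).
So (s^2 - 4*s - 8)Y = 8/(s^2 + 64) + (-4*s + 15).
Isolate Y and clear denominators.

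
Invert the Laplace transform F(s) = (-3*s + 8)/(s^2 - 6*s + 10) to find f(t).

f(t) = -exp(3*t)*sin(t) - 3*exp(3*t)*cos(t)

Complete the square in the denominator: s^2 - 6*s + 10 = (s - 3)^2 + 1^2.
Split the numerator to match: -3*s + 8 = -3·(s - 3) - 1·1.
Invert each term: -3·(s - 3)/((s - 3)^2 + 1) ↔ -3e^(3t)cos(t); -1·1/((s - 3)^2 + 1) ↔ -e^(3t)sin(t).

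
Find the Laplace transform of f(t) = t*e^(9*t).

L{e^(9t)} = 1/(s - 9).
Then apply L{t·g(t)} = -d/ds[H(s)] with H(s) = 1/(s - 9):
differentiating 1 time and applying the sign gives (s - 9)^(-2).

(s - 9)^(-2)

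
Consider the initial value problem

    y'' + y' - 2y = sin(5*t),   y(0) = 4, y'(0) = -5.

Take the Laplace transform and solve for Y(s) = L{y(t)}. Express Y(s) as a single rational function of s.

Y(s) = (4*s^3 - s^2 + 100*s - 20)/(s^4 + s^3 + 23*s^2 + 25*s - 50)

Transform both sides with L{·}.
Using L{y''} = s^2 Y - s·y(0) - y'(0) and L{y'} = sY - y(0), with y(0) = 4, y'(0) = -5, the left side becomes (s^2 + s - 2)Y - (4*s - 1).
The right side is L{sin(5*t)} = 5/(s^2 + 25).
So (s^2 + s - 2)Y = 5/(s^2 + 25) + (4*s - 1).
Isolate Y and clear denominators.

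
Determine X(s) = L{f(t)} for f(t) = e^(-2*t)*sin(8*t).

X(s) = 8/((s + 2)^2 + 64)

L{sin(8t)} = 8/(s^2 + 64).
By the first shifting theorem, multiplying by e^(-2t) replaces s with s + 2.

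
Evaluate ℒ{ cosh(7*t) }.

L{cosh(7t)} = s/(s^2 - 49).

s/(s^2 - 49)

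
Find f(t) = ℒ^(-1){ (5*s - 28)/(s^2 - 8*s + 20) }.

Complete the square in the denominator: s^2 - 8*s + 20 = (s - 4)^2 + 2^2.
Split the numerator to match: 5*s - 28 = 5·(s - 4) - 4·2.
Invert each term: 5·(s - 4)/((s - 4)^2 + 4) ↔ 5e^(4t)cos(2t); -4·2/((s - 4)^2 + 4) ↔ -4e^(4t)sin(2t).

f(t) = -4*exp(4*t)*sin(2*t) + 5*exp(4*t)*cos(2*t)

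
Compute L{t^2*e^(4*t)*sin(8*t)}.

16*(3*s^2 - 24*s - 16)/(s^2 - 8*s + 80)^3

L{sin(8t)} = 8/(s^2 + 64).
Multiplying by e^(4t) shifts s → s - 4, so L{e^(4*t)*sin(8*t)} = 8/((s - 4)^2 + 64).
Then apply L{t^2·g(t)} = (-1)^2 d^2/ds^2[G(s)] with G(s) = 8/((s - 4)^2 + 64):
differentiating 2 times and applying the sign gives 16*(3*s^2 - 24*s - 16)/(s^2 - 8*s + 80)^3.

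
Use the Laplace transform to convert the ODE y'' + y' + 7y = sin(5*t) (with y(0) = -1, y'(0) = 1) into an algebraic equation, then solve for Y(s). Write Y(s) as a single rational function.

Y(s) = (-s^3 - 25*s + 5)/(s^4 + s^3 + 32*s^2 + 25*s + 175)

Take the Laplace transform of both sides.
The derivative rules (L{y''} = s^2 Y - s·y(0) - y'(0) and L{y'} = sY - y(0), with y(0) = -1, y'(0) = 1) turn the left side into (s^2 + s + 7)Y - (-s).
The right side is L{sin(5*t)} = 5/(s^2 + 25).
So (s^2 + s + 7)Y = 5/(s^2 + 25) + (-s).
Solve for Y(s) and write it as one ratio of polynomials.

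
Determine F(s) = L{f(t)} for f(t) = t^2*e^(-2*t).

L{e^(-2t)} = 1/(s + 2).
Then apply L{t^2·g(t)} = (-1)^2 d^2/ds^2[G(s)] with G(s) = 1/(s + 2):
differentiating 2 times and applying the sign gives 2/(s + 2)^3.

F(s) = 2/(s + 2)^3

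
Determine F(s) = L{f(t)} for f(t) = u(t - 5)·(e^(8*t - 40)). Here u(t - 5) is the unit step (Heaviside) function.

By the second shifting theorem, L{u(t - c)·g(t - c)} = e^(-cs)·G(s) with c = 5 and G(s) = L{g(t)}.
L{e^(8t)} = 1/(s - 8).

F(s) = exp(-5*s)/(s - 8)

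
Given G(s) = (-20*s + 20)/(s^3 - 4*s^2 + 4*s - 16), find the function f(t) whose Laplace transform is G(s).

Factor the denominator: s^3 - 4*s^2 + 4*s - 16 = (s - 4)*(s^2 + 4).
Partial fraction decomposition gives [-3/(s - 4)] + [3*s/(s^2 + 4)] + [-8/(s^2 + 4)].
Invert each term: -3/(s - 4) ↔ -3e^(4t); 3·s/(s^2 + 4) ↔ 3cos(2t); -4·2/(s^2 + 4) ↔ -4sin(2t).

f(t) = -3*exp(4*t) - 4*sin(2*t) + 3*cos(2*t)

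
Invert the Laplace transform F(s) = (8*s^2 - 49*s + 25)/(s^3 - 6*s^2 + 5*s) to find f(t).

Factor the denominator: s^3 - 6*s^2 + 5*s = s*(s - 5)*(s - 1).
Partial fraction decomposition gives [5/s] + [-1/(s - 5)] + [4/(s - 1)].
Invert each term: 5/(s - 0) ↔ 5e^(0t); -1/(s - 5) ↔ -e^(5t); 4/(s - 1) ↔ 4e^(t).

f(t) = -exp(5*t) + 4*exp(t) + 5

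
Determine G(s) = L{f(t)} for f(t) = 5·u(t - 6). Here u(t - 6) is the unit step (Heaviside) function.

By the second shifting theorem, L{u(t - c)·g(t - c)} = e^(-cs)·H(s) with c = 6 and H(s) = L{g(t)}.
L{5} = 5/s.

G(s) = 5*exp(-6*s)/s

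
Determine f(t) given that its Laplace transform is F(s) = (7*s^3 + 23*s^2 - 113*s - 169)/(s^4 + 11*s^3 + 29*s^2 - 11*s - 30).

Factor the denominator: s^4 + 11*s^3 + 29*s^2 - 11*s - 30 = (s - 1)*(s + 1)*(s + 5)*(s + 6).
Partial fraction decomposition gives [-3/(s - 1)] + [1/(s + 1)] + [5/(s + 6)] + [4/(s + 5)].
Invert each term: -3/(s - 1) ↔ -3e^(t); 1/(s + 1) ↔ e^(-t); 5/(s + 6) ↔ 5e^(-6t); 4/(s + 5) ↔ 4e^(-5t).

f(t) = -3*exp(t) + exp(-t) + 4*exp(-5*t) + 5*exp(-6*t)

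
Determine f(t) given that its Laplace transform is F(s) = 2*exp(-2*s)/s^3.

The factor e^(-2s) signals a time shift by c = 2 (second shifting theorem).
L{t^2} = 2!/s^3 = 2/s^3, so L^-1{2/s^3} = t^2.
Hence the inverse is u(t - 2) times that function evaluated at t - 2.

f(t) = Heaviside(t - 2)*((t - 2)^2)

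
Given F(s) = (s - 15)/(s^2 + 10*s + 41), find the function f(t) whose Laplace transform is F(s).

Complete the square in the denominator: s^2 + 10*s + 41 = (s + 5)^2 + 4^2.
Split the numerator to match: s - 15 = 1·(s + 5) - 5·4.
Invert each term: 1·(s + 5)/((s + 5)^2 + 16) ↔ e^(-5t)cos(4t); -5·4/((s + 5)^2 + 16) ↔ -5e^(-5t)sin(4t).

f(t) = -5*exp(-5*t)*sin(4*t) + exp(-5*t)*cos(4*t)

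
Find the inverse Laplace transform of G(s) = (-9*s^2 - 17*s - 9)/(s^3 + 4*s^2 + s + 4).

Factor the denominator: s^3 + 4*s^2 + s + 4 = (s + 4)*(s^2 + 1).
Partial fraction decomposition gives [-5/(s + 4)] + [-4*s/(s^2 + 1)] + [-1/(s^2 + 1)].
Invert each term: -5/(s + 4) ↔ -5e^(-4t); -4·s/(s^2 + 1) ↔ -4cos(t); -1·1/(s^2 + 1) ↔ -sin(t).

-sin(t) - 4*cos(t) - 5*exp(-4*t)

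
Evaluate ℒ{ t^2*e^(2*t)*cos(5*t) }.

2*(s - 2)*(s^2 - 4*s - 71)/(s^2 - 4*s + 29)^3

L{cos(5t)} = s/(s^2 + 25).
Multiplying by e^(2t) shifts s → s - 2, so L{e^(2*t)*cos(5*t)} = (s - 2)/((s - 2)^2 + 25).
Then apply L{t^2·g(t)} = (-1)^2 d^2/ds^2[H(s)] with H(s) = (s - 2)/((s - 2)^2 + 25):
differentiating 2 times and applying the sign gives 2*(s - 2)*(s^2 - 4*s - 71)/(s^2 - 4*s + 29)^3.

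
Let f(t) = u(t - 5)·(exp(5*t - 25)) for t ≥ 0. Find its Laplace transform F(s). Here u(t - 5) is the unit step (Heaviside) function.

By the second shifting theorem, L{u(t - c)·g(t - c)} = e^(-cs)·G(s) with c = 5 and G(s) = L{g(t)}.
L{e^(5t)} = 1/(s - 5).

F(s) = exp(-5*s)/(s - 5)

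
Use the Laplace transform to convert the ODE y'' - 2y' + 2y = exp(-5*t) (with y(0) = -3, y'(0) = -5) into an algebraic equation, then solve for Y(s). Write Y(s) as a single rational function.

Apply the Laplace transform to the equation.
The derivative rules (L{y''} = s^2 Y - s·y(0) - y'(0) and L{y'} = sY - y(0), with y(0) = -3, y'(0) = -5) turn the left side into (s^2 - 2*s + 2)Y - (-3*s + 1).
The right side is L{exp(-5*t)} = 1/(s + 5).
So (s^2 - 2*s + 2)Y = 1/(s + 5) + (-3*s + 1).
Divide through and combine into a single rational function.

Y(s) = (-3*s^2 - 14*s + 6)/(s^3 + 3*s^2 - 8*s + 10)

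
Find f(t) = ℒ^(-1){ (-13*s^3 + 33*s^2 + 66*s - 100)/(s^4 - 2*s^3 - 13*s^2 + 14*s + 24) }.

Factor the denominator: s^4 - 2*s^3 - 13*s^2 + 14*s + 24 = (s - 4)*(s - 2)*(s + 1)*(s + 3).
Partial fraction decomposition gives [-5/(s + 3)] + [-2/(s - 2)] + [-4/(s + 1)] + [-2/(s - 4)].
Invert each term: -5/(s + 3) ↔ -5e^(-3t); -2/(s - 2) ↔ -2e^(2t); -4/(s + 1) ↔ -4e^(-t); -2/(s - 4) ↔ -2e^(4t).

f(t) = -2*exp(4*t) - 2*exp(2*t) - 4*exp(-t) - 5*exp(-3*t)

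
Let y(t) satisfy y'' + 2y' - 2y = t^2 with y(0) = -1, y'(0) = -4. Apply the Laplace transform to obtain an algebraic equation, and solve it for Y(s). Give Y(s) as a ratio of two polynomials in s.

Y(s) = (-s^4 - 6*s^3 + 2)/(s^5 + 2*s^4 - 2*s^3)

Laplace-transform each side.
With L{y''} = s^2 Y - s·y(0) - y'(0) and L{y'} = sY - y(0), with y(0) = -1, y'(0) = -4: the LHS transforms to (s^2 + 2*s - 2)Y - (-s - 6).
The right side is L{t^2} = 2/s^3.
So (s^2 + 2*s - 2)Y = 2/s^3 + (-s - 6).
Divide through and combine into a single rational function.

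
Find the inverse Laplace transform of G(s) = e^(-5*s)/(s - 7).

Heaviside(t - 5)*(exp(7*t - 35))

The factor e^(-5s) signals a time shift by c = 5 (second shifting theorem).
L{e^(7t)} = 1/(s - 7), so L^-1{1/(s - 7)} = e^(7*t).
Hence the inverse is u(t - 5) times that function evaluated at t - 5.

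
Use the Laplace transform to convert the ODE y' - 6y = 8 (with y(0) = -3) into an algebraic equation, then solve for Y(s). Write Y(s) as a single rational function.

Transform both sides with L{·}.
The derivative rules (L{y'} = sY - y(0) = sY - (-3)) turn the left side into (s - 6)Y - (-3).
The right side is L{8} = 8/s.
So (s - 6)Y = 8/s + (-3).
Divide through and combine into a single rational function.

Y(s) = (-3*s + 8)/(s^2 - 6*s)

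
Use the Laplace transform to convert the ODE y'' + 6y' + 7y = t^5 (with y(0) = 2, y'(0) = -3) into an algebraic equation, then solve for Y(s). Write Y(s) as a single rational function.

Apply the Laplace transform to the equation.
Using L{y''} = s^2 Y - s·y(0) - y'(0) and L{y'} = sY - y(0), with y(0) = 2, y'(0) = -3, the left side becomes (s^2 + 6*s + 7)Y - (2*s + 9).
The right side is L{t^5} = 120/s^6.
So (s^2 + 6*s + 7)Y = 120/s^6 + (2*s + 9).
Divide through and combine into a single rational function.

Y(s) = (2*s^7 + 9*s^6 + 120)/(s^8 + 6*s^7 + 7*s^6)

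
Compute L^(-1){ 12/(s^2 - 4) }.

6*sinh(2*t)

Since L{sinh(2t)} = 2/(s^2 - 4), the inverse is sinh(2*t), scaled by 6.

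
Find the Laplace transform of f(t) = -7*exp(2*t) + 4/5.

By linearity of the Laplace transform, transform each term separately.
(-7)·[L{e^(2t)} = 1/(s - 2)]; L{4/5} = (4/5)/s.

-7/(s - 2) + 4/(5*s)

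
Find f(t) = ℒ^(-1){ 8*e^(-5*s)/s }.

f(t) = Heaviside(t - 5)*(8)

The factor e^(-5s) signals a time shift by c = 5 (second shifting theorem).
L{8} = 8/s, so L^-1{8/s} = 8.
Hence the inverse is u(t - 5) times that function evaluated at t - 5.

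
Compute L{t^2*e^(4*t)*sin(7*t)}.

L{sin(7t)} = 7/(s^2 + 49).
Multiplying by e^(4t) shifts s → s - 4, so L{e^(4*t)*sin(7*t)} = 7/((s - 4)^2 + 49).
Then apply L{t^2·g(t)} = (-1)^2 d^2/ds^2[G(s)] with G(s) = 7/((s - 4)^2 + 49):
differentiating 2 times and applying the sign gives 14*(3*s^2 - 24*s - 1)/(s^2 - 8*s + 65)^3.

14*(3*s^2 - 24*s - 1)/(s^2 - 8*s + 65)^3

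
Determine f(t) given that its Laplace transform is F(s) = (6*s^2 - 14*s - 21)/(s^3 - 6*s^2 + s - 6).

Factor the denominator: s^3 - 6*s^2 + s - 6 = (s - 6)*(s^2 + 1).
Partial fraction decomposition gives [3/(s - 6)] + [3*s/(s^2 + 1)] + [4/(s^2 + 1)].
Invert each term: 3/(s - 6) ↔ 3e^(6t); 3·s/(s^2 + 1) ↔ 3cos(t); 4·1/(s^2 + 1) ↔ 4sin(t).

f(t) = 3*exp(6*t) + 4*sin(t) + 3*cos(t)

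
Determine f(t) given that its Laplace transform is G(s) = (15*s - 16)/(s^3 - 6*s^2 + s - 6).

Factor the denominator: s^3 - 6*s^2 + s - 6 = (s - 6)*(s^2 + 1).
Partial fraction decomposition gives [2/(s - 6)] + [-2*s/(s^2 + 1)] + [3/(s^2 + 1)].
Invert each term: 2/(s - 6) ↔ 2e^(6t); -2·s/(s^2 + 1) ↔ -2cos(t); 3·1/(s^2 + 1) ↔ 3sin(t).

f(t) = 2*exp(6*t) + 3*sin(t) - 2*cos(t)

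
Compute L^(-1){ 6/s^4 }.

Since L{t^3} = 3!/s^4 = 6/s^4, the inverse is t^3.

t^3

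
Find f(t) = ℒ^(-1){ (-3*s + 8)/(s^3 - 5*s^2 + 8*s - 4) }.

f(t) = 2*t*exp(2*t) - 5*exp(2*t) + 5*exp(t)

Factor the denominator: s^3 - 5*s^2 + 8*s - 4 = (s - 2)^2*(s - 1).
Partial fraction decomposition gives [-5/(s - 2)] + [2/(s - 2)^2] + [5/(s - 1)].
Invert each term: -5/(s - 2) ↔ -5e^(2t); 2/(s - 2)^2 ↔ 2t·e^(2t); 5/(s - 1) ↔ 5e^(t).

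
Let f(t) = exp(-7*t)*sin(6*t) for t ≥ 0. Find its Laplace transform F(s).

L{sin(6t)} = 6/(s^2 + 36).
By the first shifting theorem, multiplying by e^(-7t) replaces s with s + 7.

F(s) = 6/((s + 7)^2 + 36)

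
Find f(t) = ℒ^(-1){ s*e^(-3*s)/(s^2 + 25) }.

f(t) = Heaviside(t - 3)*(cos(5*t - 15))

The factor e^(-3s) signals a time shift by c = 3 (second shifting theorem).
L{cos(5t)} = s/(s^2 + 25), so L^-1{s/(s^2 + 25)} = cos(5*t).
Hence the inverse is u(t - 3) times that function evaluated at t - 3.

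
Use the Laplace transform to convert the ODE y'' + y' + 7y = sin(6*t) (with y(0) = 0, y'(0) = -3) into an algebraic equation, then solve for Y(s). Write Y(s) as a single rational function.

Y(s) = (-3*s^2 - 102)/(s^4 + s^3 + 43*s^2 + 36*s + 252)

Transform both sides with L{·}.
The derivative rules (L{y''} = s^2 Y - s·y(0) - y'(0) and L{y'} = sY - y(0), with y(0) = 0, y'(0) = -3) turn the left side into (s^2 + s + 7)Y - (-3).
The right side is L{sin(6*t)} = 6/(s^2 + 36).
So (s^2 + s + 7)Y = 6/(s^2 + 36) + (-3).
Divide through and combine into a single rational function.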